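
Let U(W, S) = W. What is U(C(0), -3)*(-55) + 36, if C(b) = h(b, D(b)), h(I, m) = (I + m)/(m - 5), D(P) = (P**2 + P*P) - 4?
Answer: 104/9 ≈ 11.556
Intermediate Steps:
D(P) = -4 + 2*P**2 (D(P) = (P**2 + P**2) - 4 = 2*P**2 - 4 = -4 + 2*P**2)
h(I, m) = (I + m)/(-5 + m)
C(b) = (-4 + b + 2*b**2)/(-9 + 2*b**2) (C(b) = (b + (-4 + 2*b**2))/(-5 + (-4 + 2*b**2)) = (-4 + b + 2*b**2)/(-9 + 2*b**2))
U(C(0), -3)*(-55) + 36 = ((-4 + 0 + 2*0**2)/(-9 + 2*0**2))*(-55) + 36 = ((-4 + 0 + 2*0)/(-9 + 2*0))*(-55) + 36 = ((-4 + 0 + 0)/(-9 + 0))*(-55) + 36 = (-4/(-9))*(-55) + 36 = -1/9*(-4)*(-55) + 36 = (4/9)*(-55) + 36 = -220/9 + 36 = 104/9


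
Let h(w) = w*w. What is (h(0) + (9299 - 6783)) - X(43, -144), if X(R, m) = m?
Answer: 2660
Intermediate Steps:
h(w) = w²
(h(0) + (9299 - 6783)) - X(43, -144) = (0² + (9299 - 6783)) - 1*(-144) = (0 + 2516) + 144 = 2516 + 144 = 2660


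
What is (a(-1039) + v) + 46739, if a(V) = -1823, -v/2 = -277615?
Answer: 600146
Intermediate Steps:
v = 555230 (v = -2*(-277615) = 555230)
(a(-1039) + v) + 46739 = (-1823 + 555230) + 46739 = 553407 + 46739 = 600146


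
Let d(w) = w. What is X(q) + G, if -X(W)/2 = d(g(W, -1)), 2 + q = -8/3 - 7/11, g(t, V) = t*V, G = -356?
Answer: -12098/33 ≈ -366.61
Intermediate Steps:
g(t, V) = V*t
q = -175/33 (q = -2 + (-8/3 - 7/11) = -2 - 109/33 = -175/33 ≈ -5.3030)
X(W) = 2*W (X(W) = -(-2)*W = 2*W)
X(q) + G = 2*(-175/33) - 356 = -350/33 - 356 = -12098/33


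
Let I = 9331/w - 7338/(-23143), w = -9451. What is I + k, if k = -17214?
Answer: -3765270018397/218724493 ≈ -17215.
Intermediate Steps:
I = -146595895/218724493 (I = 9331/(-9451) - 7338/(-23143) = 9331*(-1/9451) - 7338*(-1/23143) = -9331/9451 + 7338/23143 = -146595895/218724493 ≈ -0.67023)
I + k = -146595895/218724493 - 17214 = -3765270018397/218724493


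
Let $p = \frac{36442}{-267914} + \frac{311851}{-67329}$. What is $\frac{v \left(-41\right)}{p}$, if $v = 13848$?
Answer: $\frac{1280201988056526}{10750356529} \approx 1.1908 \cdot 10^{5}$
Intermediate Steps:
$p = - \frac{43001426116}{9019190853}$ ($p = 36442 \left(- \frac{1}{267914}\right) + 311851 \left(- \frac{1}{67329}\right) = - \frac{18221}{133957} - \frac{311851}{67329} = - \frac{43001426116}{9019190853} \approx -4.7678$)
$\frac{v \left(-41\right)}{p} = \frac{13848 \left(-41\right)}{- \frac{43001426116}{9019190853}} = \left(-567768\right) \left(- \frac{9019190853}{43001426116}\right) = \frac{1280201988056526}{10750356529}$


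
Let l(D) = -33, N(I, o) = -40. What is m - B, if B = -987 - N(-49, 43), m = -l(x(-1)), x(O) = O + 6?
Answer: 980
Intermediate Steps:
x(O) = 6 + O
m = 33 (m = -1*(-33) = 33)
B = -947 (B = -987 - 1*(-40) = -987 + 40 = -947)
m - B = 33 - 1*(-947) = 33 + 947 = 980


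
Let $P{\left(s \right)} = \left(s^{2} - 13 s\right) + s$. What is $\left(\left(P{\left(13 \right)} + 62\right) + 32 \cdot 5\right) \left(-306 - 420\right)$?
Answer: $-170610$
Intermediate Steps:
$P{\left(s \right)} = s^{2} - 12 s$
$\left(\left(P{\left(13 \right)} + 62\right) + 32 \cdot 5\right) \left(-306 - 420\right) = \left(\left(13 \left(-12 + 13\right) + 62\right) + 32 \cdot 5\right) \left(-306 - 420\right) = \left(\left(13 \cdot 1 + 62\right) + 160\right) \left(-726\right) = \left(\left(13 + 62\right) + 160\right) \left(-726\right) = \left(75 + 160\right) \left(-726\right) = 235 \left(-726\right) = -170610$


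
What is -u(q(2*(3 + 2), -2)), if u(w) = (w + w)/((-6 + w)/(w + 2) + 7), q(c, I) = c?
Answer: -30/11 ≈ -2.7273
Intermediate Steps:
u(w) = 2*w/(7 + (-6 + w)/(2 + w)) (u(w) = (2*w)/((-6 + w)/(2 + w) + 7) = (2*w)/(7 + (-6 + w)/(2 + w)) = 2*w/(7 + (-6 + w)/(2 + w)))
-u(q(2*(3 + 2), -2)) = -2*(3 + 2)*(2 + 2*(3 + 2))/(4*(1 + 2*(3 + 2))) = -2*5*(2 + 2*5)/(4*(1 + 2*5)) = -10*(2 + 10)/(4*(1 + 10)) = -10*12/(4*11) = -1*30/11 = -30/11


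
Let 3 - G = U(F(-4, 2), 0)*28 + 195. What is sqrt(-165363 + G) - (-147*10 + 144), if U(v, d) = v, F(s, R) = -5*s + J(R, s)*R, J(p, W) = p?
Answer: 1326 + I*sqrt(166227) ≈ 1326.0 + 407.71*I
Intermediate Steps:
F(s, R) = R**2 - 5*s (F(s, R) = -5*s + R*R = -5*s + R**2 = R**2 - 5*s)
G = -864 (G = 3 - ((2**2 - 5*(-4))*28 + 195) = 3 - ((4 + 20)*28 + 195) = 3 - (24*28 + 195) = 3 - (672 + 195) = 3 - 1*867 = 3 - 867 = -864)
sqrt(-165363 + G) - (-147*10 + 144) = sqrt(-165363 - 864) - (-147*10 + 144) = sqrt(-166227) - (-1470 + 144) = I*sqrt(166227) - 1*(-1326) = I*sqrt(166227) + 1326 = 1326 + I*sqrt(166227)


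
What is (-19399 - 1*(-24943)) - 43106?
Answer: -37562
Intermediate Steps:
(-19399 - 1*(-24943)) - 43106 = (-19399 + 24943) - 43106 = 5544 - 43106 = -37562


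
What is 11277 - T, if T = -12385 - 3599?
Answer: 27261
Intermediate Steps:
T = -15984
11277 - T = 11277 - 1*(-15984) = 11277 + 15984 = 27261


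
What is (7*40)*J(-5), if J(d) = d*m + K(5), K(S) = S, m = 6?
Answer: -7000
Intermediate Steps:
J(d) = 5 + 6*d (J(d) = d*6 + 5 = 6*d + 5 = 5 + 6*d)
(7*40)*J(-5) = (7*40)*(5 + 6*(-5)) = 280*(5 - 30) = 280*(-25) = -7000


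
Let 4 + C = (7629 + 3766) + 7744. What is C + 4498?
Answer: 23633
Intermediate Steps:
C = 19135 (C = -4 + ((7629 + 3766) + 7744) = -4 + (11395 + 7744) = -4 + 19139 = 19135)
C + 4498 = 19135 + 4498 = 23633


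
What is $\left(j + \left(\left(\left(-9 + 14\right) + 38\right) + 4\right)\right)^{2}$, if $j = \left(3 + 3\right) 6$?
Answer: $6889$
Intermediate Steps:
$j = 36$ ($j = 6 \cdot 6 = 36$)
$\left(j + \left(\left(\left(-9 + 14\right) + 38\right) + 4\right)\right)^{2} = \left(36 + \left(\left(\left(-9 + 14\right) + 38\right) + 4\right)\right)^{2} = \left(36 + \left(\left(5 + 38\right) + 4\right)\right)^{2} = \left(36 + \left(43 + 4\right)\right)^{2} = \left(36 + 47\right)^{2} = 83^{2} = 6889$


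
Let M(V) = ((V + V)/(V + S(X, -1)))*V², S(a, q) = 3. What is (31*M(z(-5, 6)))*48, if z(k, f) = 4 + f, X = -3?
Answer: 2976000/13 ≈ 2.2892e+5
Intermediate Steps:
M(V) = 2*V³/(3 + V) (M(V) = ((V + V)/(V + 3))*V² = ((2*V)/(3 + V))*V² = (2*V/(3 + V))*V² = 2*V³/(3 + V))
(31*M(z(-5, 6)))*48 = (31*(2*(4 + 6)³/(3 + (4 + 6))))*48 = (31*(2*10³/(3 + 10)))*48 = (31*(2*1000/13))*48 = (31*(2*1000*(1/13)))*48 = (31*(2000/13))*48 = (62000/13)*48 = 2976000/13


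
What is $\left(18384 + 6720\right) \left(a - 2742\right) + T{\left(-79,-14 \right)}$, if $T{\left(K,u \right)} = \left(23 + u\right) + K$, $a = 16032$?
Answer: $333632090$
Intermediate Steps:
$T{\left(K,u \right)} = 23 + K + u$
$\left(18384 + 6720\right) \left(a - 2742\right) + T{\left(-79,-14 \right)} = \left(18384 + 6720\right) \left(16032 - 2742\right) - 70 = 25104 \cdot 13290 - 70 = 333632160 - 70 = 333632090$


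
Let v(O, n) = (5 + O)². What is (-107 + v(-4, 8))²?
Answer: 11236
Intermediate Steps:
(-107 + v(-4, 8))² = (-107 + (5 - 4)²)² = (-107 + 1²)² = (-107 + 1)² = (-106)² = 11236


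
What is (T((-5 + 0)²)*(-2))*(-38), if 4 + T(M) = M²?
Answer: 47196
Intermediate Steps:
T(M) = -4 + M²
(T((-5 + 0)²)*(-2))*(-38) = ((-4 + ((-5 + 0)²)²)*(-2))*(-38) = ((-4 + ((-5)²)²)*(-2))*(-38) = ((-4 + 25²)*(-2))*(-38) = ((-4 + 625)*(-2))*(-38) = (621*(-2))*(-38) = -1242*(-38) = 47196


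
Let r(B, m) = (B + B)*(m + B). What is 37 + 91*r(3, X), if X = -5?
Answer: -1055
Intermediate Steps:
r(B, m) = 2*B*(B + m) (r(B, m) = (2*B)*(B + m) = 2*B*(B + m))
37 + 91*r(3, X) = 37 + 91*(2*3*(3 - 5)) = 37 + 91*(2*3*(-2)) = 37 + 91*(-12) = 37 - 1092 = -1055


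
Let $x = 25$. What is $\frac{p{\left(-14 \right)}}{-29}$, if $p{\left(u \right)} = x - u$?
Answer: $- \frac{39}{29} \approx -1.3448$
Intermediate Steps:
$p{\left(u \right)} = 25 - u$
$\frac{p{\left(-14 \right)}}{-29} = \frac{25 - -14}{-29} = \left(25 + 14\right) \left(- \frac{1}{29}\right) = 39 \left(- \frac{1}{29}\right) = - \frac{39}{29}$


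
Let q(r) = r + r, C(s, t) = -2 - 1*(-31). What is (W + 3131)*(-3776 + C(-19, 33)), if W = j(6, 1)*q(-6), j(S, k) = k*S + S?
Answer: -11192289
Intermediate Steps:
C(s, t) = 29 (C(s, t) = -2 + 31 = 29)
j(S, k) = S + S*k (j(S, k) = S*k + S = S + S*k)
q(r) = 2*r
W = -144 (W = (6*(1 + 1))*(2*(-6)) = (6*2)*(-12) = 12*(-12) = -144)
(W + 3131)*(-3776 + C(-19, 33)) = (-144 + 3131)*(-3776 + 29) = 2987*(-3747) = -11192289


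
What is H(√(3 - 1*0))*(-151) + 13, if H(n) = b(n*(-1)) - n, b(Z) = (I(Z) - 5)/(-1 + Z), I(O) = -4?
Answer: 1385/2 - 1057*√3/2 ≈ -222.89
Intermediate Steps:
b(Z) = -9/(-1 + Z) (b(Z) = (-4 - 5)/(-1 + Z) = -9/(-1 + Z))
H(n) = -n - 9/(-1 - n) (H(n) = -9/(-1 + n*(-1)) - n = -9/(-1 - n) - n = -n - 9/(-1 - n))
H(√(3 - 1*0))*(-151) + 13 = ((9 - √(3 - 1*0)*(1 + √(3 - 1*0)))/(1 + √(3 - 1*0)))*(-151) + 13 = ((9 - √(3 + 0)*(1 + √(3 + 0)))/(1 + √(3 + 0)))*(-151) + 13 = ((9 - √3*(1 + √3))/(1 + √3))*(-151) + 13 = -151*(9 - √3*(1 + √3))/(1 + √3) + 13 = 13 - 151*(9 - √3*(1 + √3))/(1 + √3)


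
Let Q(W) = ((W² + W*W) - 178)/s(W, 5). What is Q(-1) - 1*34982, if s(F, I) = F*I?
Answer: -174734/5 ≈ -34947.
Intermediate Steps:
Q(W) = (-178 + 2*W²)/(5*W) (Q(W) = ((W² + W*W) - 178)/((W*5)) = ((W² + W²) - 178)/((5*W)) = (2*W² - 178)*(1/(5*W)) = (-178 + 2*W²)*(1/(5*W)) = (-178 + 2*W²)/(5*W))
Q(-1) - 1*34982 = (⅖)*(-89 + (-1)²)/(-1) - 1*34982 = (⅖)*(-1)*(-89 + 1) - 34982 = (⅖)*(-1)*(-88) - 34982 = 176/5 - 34982 = -174734/5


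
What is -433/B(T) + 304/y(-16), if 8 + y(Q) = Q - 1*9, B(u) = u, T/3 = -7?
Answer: 2635/231 ≈ 11.407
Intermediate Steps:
T = -21 (T = 3*(-7) = -21)
y(Q) = -17 + Q (y(Q) = -8 + (Q - 1*9) = -8 + (Q - 9) = -8 + (-9 + Q) = -17 + Q)
-433/B(T) + 304/y(-16) = -433/(-21) + 304/(-17 - 16) = -433*(-1/21) + 304/(-33) = 433/21 + 304*(-1/33) = 433/21 - 304/33 = 2635/231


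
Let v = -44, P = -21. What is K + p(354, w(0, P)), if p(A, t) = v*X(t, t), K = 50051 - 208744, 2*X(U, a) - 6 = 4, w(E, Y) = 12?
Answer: -158913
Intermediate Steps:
X(U, a) = 5 (X(U, a) = 3 + (1/2)*4 = 3 + 2 = 5)
K = -158693
p(A, t) = -220 (p(A, t) = -44*5 = -220)
K + p(354, w(0, P)) = -158693 - 220 = -158913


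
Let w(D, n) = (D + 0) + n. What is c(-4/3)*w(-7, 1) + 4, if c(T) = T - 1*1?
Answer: 18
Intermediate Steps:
w(D, n) = D + n
c(T) = -1 + T (c(T) = T - 1 = -1 + T)
c(-4/3)*w(-7, 1) + 4 = (-1 - 4/3)*(-7 + 1) + 4 = (-1 - 4*⅓)*(-6) + 4 = (-1 - 4/3)*(-6) + 4 = -7/3*(-6) + 4 = 14 + 4 = 18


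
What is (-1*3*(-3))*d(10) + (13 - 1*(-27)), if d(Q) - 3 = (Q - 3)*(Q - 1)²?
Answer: 5170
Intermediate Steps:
d(Q) = 3 + (-1 + Q)²*(-3 + Q) (d(Q) = 3 + (Q - 3)*(Q - 1)² = 3 + (-3 + Q)*(-1 + Q)² = 3 + (-1 + Q)²*(-3 + Q))
(-1*3*(-3))*d(10) + (13 - 1*(-27)) = (-1*3*(-3))*(10*(7 + 10² - 5*10)) + (13 - 1*(-27)) = (-3*(-3))*(10*(7 + 100 - 50)) + (13 + 27) = 9*(10*57) + 40 = 9*570 + 40 = 5130 + 40 = 5170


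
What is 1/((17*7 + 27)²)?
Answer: 1/21316 ≈ 4.6913e-5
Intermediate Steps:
1/((17*7 + 27)²) = 1/((119 + 27)²) = 1/(146²) = 1/21316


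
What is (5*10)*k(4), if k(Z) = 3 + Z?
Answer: 350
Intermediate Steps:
(5*10)*k(4) = (5*10)*(3 + 4) = 50*7 = 350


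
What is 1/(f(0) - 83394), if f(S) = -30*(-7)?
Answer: -1/83184 ≈ -1.2022e-5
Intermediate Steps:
f(S) = 210
1/(f(0) - 83394) = 1/(210 - 83394) = 1/(-83184) = -1/83184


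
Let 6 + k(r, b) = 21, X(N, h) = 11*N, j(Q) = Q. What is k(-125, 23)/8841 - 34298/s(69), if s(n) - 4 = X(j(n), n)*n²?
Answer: -11858313/1521326863 ≈ -0.0077947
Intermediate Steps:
s(n) = 4 + 11*n³ (s(n) = 4 + (11*n)*n² = 4 + 11*n³)
k(r, b) = 15 (k(r, b) = -6 + 21 = 15)
k(-125, 23)/8841 - 34298/s(69) = 15/8841 - 34298/(4 + 11*69³) = 15*(1/8841) - 34298/(4 + 11*328509) = 5/2947 - 34298/(4 + 3613599) = 5/2947 - 34298/3613603 = -11858313/1521326863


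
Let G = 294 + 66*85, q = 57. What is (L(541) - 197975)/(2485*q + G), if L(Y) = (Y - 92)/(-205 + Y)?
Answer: -66519151/49576464 ≈ -1.3417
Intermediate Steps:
L(Y) = (-92 + Y)/(-205 + Y)
G = 5904 (G = 294 + 5610 = 5904)
(L(541) - 197975)/(2485*q + G) = ((-92 + 541)/(-205 + 541) - 197975)/(2485*57 + 5904) = (449/336 - 197975)/(141645 + 5904) = ((1/336)*449 - 197975)/147549 = (449/336 - 197975)*(1/147549) = -66519151/336*1/147549 = -66519151/49576464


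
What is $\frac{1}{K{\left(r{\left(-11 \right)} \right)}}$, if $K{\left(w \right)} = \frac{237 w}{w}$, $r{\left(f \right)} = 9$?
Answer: $\frac{1}{237} \approx 0.0042194$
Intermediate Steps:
$K{\left(w \right)} = 237$
$\frac{1}{K{\left(r{\left(-11 \right)} \right)}} = \frac{1}{237}$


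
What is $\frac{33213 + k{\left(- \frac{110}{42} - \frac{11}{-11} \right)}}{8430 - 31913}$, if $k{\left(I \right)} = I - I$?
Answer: $- \frac{33213}{23483} \approx -1.4143$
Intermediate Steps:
$k{\left(I \right)} = 0$
$\frac{33213 + k{\left(- \frac{110}{42} - \frac{11}{-11} \right)}}{8430 - 31913} = \frac{33213 + 0}{8430 - 31913} = \frac{33213}{-23483} = 33213 \left(- \frac{1}{23483}\right) = - \frac{33213}{23483}$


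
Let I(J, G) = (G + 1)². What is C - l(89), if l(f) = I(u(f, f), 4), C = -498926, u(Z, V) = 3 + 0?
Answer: -498951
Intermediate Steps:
u(Z, V) = 3
I(J, G) = (1 + G)²
l(f) = 25 (l(f) = (1 + 4)² = 5² = 25)
C - l(89) = -498926 - 1*25 = -498926 - 25 = -498951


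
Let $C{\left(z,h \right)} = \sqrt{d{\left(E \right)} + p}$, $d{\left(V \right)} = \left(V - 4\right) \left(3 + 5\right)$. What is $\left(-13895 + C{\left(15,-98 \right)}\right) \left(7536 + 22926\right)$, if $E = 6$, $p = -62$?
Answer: $-423269490 + 30462 i \sqrt{46} \approx -4.2327 \cdot 10^{8} + 2.066 \cdot 10^{5} i$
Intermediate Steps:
$d{\left(V \right)} = -32 + 8 V$ ($d{\left(V \right)} = \left(-4 + V\right) 8 = -32 + 8 V$)
$C{\left(z,h \right)} = i \sqrt{46}$ ($C{\left(z,h \right)} = \sqrt{\left(-32 + 8 \cdot 6\right) - 62} = \sqrt{\left(-32 + 48\right) - 62} = \sqrt{16 - 62} = \sqrt{-46} = i \sqrt{46}$)
$\left(-13895 + C{\left(15,-98 \right)}\right) \left(7536 + 22926\right) = \left(-13895 + i \sqrt{46}\right) \left(7536 + 22926\right) = \left(-13895 + i \sqrt{46}\right) 30462 = -423269490 + 30462 i \sqrt{46}$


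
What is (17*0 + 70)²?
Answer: 4900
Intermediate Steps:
(17*0 + 70)² = (0 + 70)² = 70² = 4900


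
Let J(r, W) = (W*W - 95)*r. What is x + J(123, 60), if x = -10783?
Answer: 420332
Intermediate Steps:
J(r, W) = r*(-95 + W**2) (J(r, W) = (W**2 - 95)*r = (-95 + W**2)*r = r*(-95 + W**2))
x + J(123, 60) = -10783 + 123*(-95 + 60**2) = -10783 + 123*(-95 + 3600) = -10783 + 123*3505 = -10783 + 431115 = 420332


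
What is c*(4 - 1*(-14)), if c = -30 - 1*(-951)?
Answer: 16578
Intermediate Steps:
c = 921 (c = -30 + 951 = 921)
c*(4 - 1*(-14)) = 921*(4 - 1*(-14)) = 921*(4 + 14) = 921*18 = 16578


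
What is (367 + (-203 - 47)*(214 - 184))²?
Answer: 50879689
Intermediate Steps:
(367 + (-203 - 47)*(214 - 184))² = (367 - 250*30)² = (367 - 7500)² = (-7133)² = 50879689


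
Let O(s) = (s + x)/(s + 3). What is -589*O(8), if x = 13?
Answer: -12369/11 ≈ -1124.5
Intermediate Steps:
O(s) = (13 + s)/(3 + s) (O(s) = (s + 13)/(s + 3) = (13 + s)/(3 + s))
-589*O(8) = -589*(13 + 8)/(3 + 8) = -589*21/11 = -12369/11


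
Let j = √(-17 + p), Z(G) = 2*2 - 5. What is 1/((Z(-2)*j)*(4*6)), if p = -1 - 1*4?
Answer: I*√22/528 ≈ 0.0088834*I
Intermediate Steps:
p = -5 (p = -1 - 4 = -5)
Z(G) = -1 (Z(G) = 4 - 5 = -1)
j = I*√22 (j = √(-17 - 5) = √(-22) = I*√22 ≈ 4.6904*I)
1/((Z(-2)*j)*(4*6)) = 1/((-I*√22)*(4*6)) = 1/(-I*√22*24) = 1/(-24*I*√22) = I*√22/528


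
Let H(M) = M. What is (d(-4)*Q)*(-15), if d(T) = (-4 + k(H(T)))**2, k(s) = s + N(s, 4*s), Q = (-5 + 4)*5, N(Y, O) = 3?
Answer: 1875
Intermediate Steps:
Q = -5 (Q = -1*5 = -5)
k(s) = 3 + s (k(s) = s + 3 = 3 + s)
d(T) = (-1 + T)**2 (d(T) = (-4 + (3 + T))**2 = (-1 + T)**2)
(d(-4)*Q)*(-15) = ((-1 - 4)**2*(-5))*(-15) = ((-5)**2*(-5))*(-15) = (25*(-5))*(-15) = -125*(-15) = 1875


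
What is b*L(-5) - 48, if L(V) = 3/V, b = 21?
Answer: -303/5 ≈ -60.600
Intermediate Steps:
b*L(-5) - 48 = 21*(3/(-5)) - 48 = 21*(3*(-⅕)) - 48 = 21*(-⅗) - 48 = -63/5 - 48 = -303/5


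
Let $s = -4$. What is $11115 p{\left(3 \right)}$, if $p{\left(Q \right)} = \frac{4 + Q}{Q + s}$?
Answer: $-77805$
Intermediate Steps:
$p{\left(Q \right)} = \frac{4 + Q}{-4 + Q}$ ($p{\left(Q \right)} = \frac{4 + Q}{Q - 4} = \frac{4 + Q}{-4 + Q}$)
$11115 p{\left(3 \right)} = 11115 \frac{4 + 3}{-4 + 3} = 11115 \frac{1}{-1} \cdot 7 = 11115 \left(\left(-1\right) 7\right) = 11115 \left(-7\right) = -77805$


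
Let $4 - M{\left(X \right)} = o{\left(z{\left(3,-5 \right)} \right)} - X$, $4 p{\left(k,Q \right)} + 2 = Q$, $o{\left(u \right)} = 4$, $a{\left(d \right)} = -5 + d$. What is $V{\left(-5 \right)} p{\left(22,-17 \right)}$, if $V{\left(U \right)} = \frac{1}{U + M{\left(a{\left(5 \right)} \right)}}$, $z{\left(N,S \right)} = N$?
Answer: $\frac{19}{20} \approx 0.95$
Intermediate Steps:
$p{\left(k,Q \right)} = - \frac{1}{2} + \frac{Q}{4}$
$M{\left(X \right)} = X$ ($M{\left(X \right)} = 4 - \left(4 - X\right) = 4 + \left(-4 + X\right) = X$)
$V{\left(U \right)} = \frac{1}{U}$ ($V{\left(U \right)} = \frac{1}{U + \left(-5 + 5\right)} = \frac{1}{U + 0} = \frac{1}{U}$)
$V{\left(-5 \right)} p{\left(22,-17 \right)} = \frac{- \frac{1}{2} + \frac{1}{4} \left(-17\right)}{-5} = - \frac{- \frac{1}{2} - \frac{17}{4}}{5} = \left(- \frac{1}{5}\right) \left(- \frac{19}{4}\right) = \frac{19}{20}$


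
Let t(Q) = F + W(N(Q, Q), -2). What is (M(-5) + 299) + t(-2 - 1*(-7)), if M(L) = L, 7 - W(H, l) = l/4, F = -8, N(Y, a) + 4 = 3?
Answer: 587/2 ≈ 293.50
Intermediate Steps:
N(Y, a) = -1 (N(Y, a) = -4 + 3 = -1)
W(H, l) = 7 - l/4
t(Q) = -½ (t(Q) = -8 + (7 - ¼*(-2)) = -8 + (7 + ½) = -8 + 15/2 = -½)
(M(-5) + 299) + t(-2 - 1*(-7)) = (-5 + 299) - ½ = 294 - ½ = 587/2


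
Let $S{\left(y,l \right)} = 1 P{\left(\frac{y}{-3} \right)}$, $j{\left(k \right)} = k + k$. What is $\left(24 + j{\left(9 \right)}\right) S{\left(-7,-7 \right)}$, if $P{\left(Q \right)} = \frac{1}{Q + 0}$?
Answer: $18$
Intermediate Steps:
$P{\left(Q \right)} = \frac{1}{Q}$
$j{\left(k \right)} = 2 k$
$S{\left(y,l \right)} = - \frac{3}{y}$ ($S{\left(y,l \right)} = 1 \frac{1}{y \frac{1}{-3}} = 1 \frac{1}{y \left(- \frac{1}{3}\right)} = 1 \frac{1}{\left(- \frac{1}{3}\right) y} = 1 \left(- \frac{3}{y}\right) = - \frac{3}{y}$)
$\left(24 + j{\left(9 \right)}\right) S{\left(-7,-7 \right)} = \left(24 + 2 \cdot 9\right) \left(- \frac{3}{-7}\right) = \left(24 + 18\right) \left(\left(-3\right) \left(- \frac{1}{7}\right)\right) = 42 \cdot \frac{3}{7} = 18$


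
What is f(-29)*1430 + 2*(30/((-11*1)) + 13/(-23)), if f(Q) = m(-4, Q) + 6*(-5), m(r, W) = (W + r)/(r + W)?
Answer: -10493576/253 ≈ -41477.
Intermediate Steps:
m(r, W) = 1 (m(r, W) = (W + r)/(W + r) = 1)
f(Q) = -29 (f(Q) = 1 + 6*(-5) = 1 - 30 = -29)
f(-29)*1430 + 2*(30/((-11*1)) + 13/(-23)) = -29*1430 + 2*(30/((-11*1)) + 13/(-23)) = -41470 + 2*(30/(-11) + 13*(-1/23)) = -41470 + 2*(30*(-1/11) - 13/23) = -41470 + 2*(-30/11 - 13/23) = -41470 + 2*(-833/253) = -41470 - 1666/253 = -10493576/253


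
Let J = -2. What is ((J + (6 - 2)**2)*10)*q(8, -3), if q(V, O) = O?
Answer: -420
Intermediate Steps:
((J + (6 - 2)**2)*10)*q(8, -3) = ((-2 + (6 - 2)**2)*10)*(-3) = ((-2 + 4**2)*10)*(-3) = ((-2 + 16)*10)*(-3) = (14*10)*(-3) = 140*(-3) = -420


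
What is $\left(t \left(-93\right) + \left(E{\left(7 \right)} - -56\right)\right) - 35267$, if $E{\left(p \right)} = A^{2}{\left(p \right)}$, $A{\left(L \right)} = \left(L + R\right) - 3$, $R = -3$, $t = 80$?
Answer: $-42650$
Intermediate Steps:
$A{\left(L \right)} = -6 + L$ ($A{\left(L \right)} = \left(L - 3\right) - 3 = \left(-3 + L\right) - 3 = -6 + L$)
$E{\left(p \right)} = \left(-6 + p\right)^{2}$
$\left(t \left(-93\right) + \left(E{\left(7 \right)} - -56\right)\right) - 35267 = \left(80 \left(-93\right) + \left(\left(-6 + 7\right)^{2} - -56\right)\right) - 35267 = \left(-7440 + \left(1^{2} + 56\right)\right) - 35267 = \left(-7440 + \left(1 + 56\right)\right) - 35267 = \left(-7440 + 57\right) - 35267 = -7383 - 35267 = -42650$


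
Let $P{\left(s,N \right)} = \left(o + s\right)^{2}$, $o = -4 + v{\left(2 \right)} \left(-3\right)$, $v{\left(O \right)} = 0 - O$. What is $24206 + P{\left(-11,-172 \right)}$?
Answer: $24287$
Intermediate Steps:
$v{\left(O \right)} = - O$
$o = 2$ ($o = -4 + \left(-1\right) 2 \left(-3\right) = -4 - -6 = -4 + 6 = 2$)
$P{\left(s,N \right)} = \left(2 + s\right)^{2}$
$24206 + P{\left(-11,-172 \right)} = 24206 + \left(2 - 11\right)^{2} = 24206 + \left(-9\right)^{2} = 24206 + 81 = 24287$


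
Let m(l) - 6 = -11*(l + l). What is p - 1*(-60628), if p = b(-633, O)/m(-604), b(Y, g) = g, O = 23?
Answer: 35042985/578 ≈ 60628.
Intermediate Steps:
m(l) = 6 - 22*l (m(l) = 6 - 11*(l + l) = 6 - 22*l)
p = 1/578 (p = 23/(6 - 22*(-604)) = 23/(6 + 13288) = 23/13294 = 23*(1/13294) = 1/578 ≈ 0.0017301)
p - 1*(-60628) = 1/578 - 1*(-60628) = 1/578 + 60628 = 35042985/578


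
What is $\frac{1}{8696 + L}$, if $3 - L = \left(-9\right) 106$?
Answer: $\frac{1}{9653} \approx 0.00010359$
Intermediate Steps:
$L = 957$ ($L = 3 - \left(-9\right) 106 = 3 - -954 = 3 + 954 = 957$)
$\frac{1}{8696 + L} = \frac{1}{8696 + 957} = \frac{1}{9653}$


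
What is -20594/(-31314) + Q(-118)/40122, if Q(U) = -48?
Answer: 22910261/34899453 ≈ 0.65646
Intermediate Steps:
-20594/(-31314) + Q(-118)/40122 = -20594/(-31314) - 48/40122 = -20594*(-1/31314) - 48*1/40122 = 10297/15657 - 8/6687 = 22910261/34899453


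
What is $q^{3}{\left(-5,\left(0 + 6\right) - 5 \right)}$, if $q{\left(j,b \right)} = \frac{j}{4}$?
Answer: $- \frac{125}{64} \approx -1.9531$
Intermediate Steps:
$q{\left(j,b \right)} = \frac{j}{4}$ ($q{\left(j,b \right)} = j \frac{1}{4} = \frac{j}{4}$)
$q^{3}{\left(-5,\left(0 + 6\right) - 5 \right)} = \left(\frac{1}{4} \left(-5\right)\right)^{3} = \left(- \frac{5}{4}\right)^{3} = - \frac{125}{64}$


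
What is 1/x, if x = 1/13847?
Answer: 13847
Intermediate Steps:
x = 1/13847 ≈ 7.2218e-5
1/x = 1/(1/13847) = 13847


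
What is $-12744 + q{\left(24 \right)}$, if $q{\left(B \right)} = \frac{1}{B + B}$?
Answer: $- \frac{611711}{48} \approx -12744.0$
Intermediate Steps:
$q{\left(B \right)} = \frac{1}{2 B}$
$-12744 + q{\left(24 \right)} = -12744 + \frac{1}{2 \cdot 24} = -12744 + \frac{1}{2} \cdot \frac{1}{24} = -12744 + \frac{1}{48} = - \frac{611711}{48}$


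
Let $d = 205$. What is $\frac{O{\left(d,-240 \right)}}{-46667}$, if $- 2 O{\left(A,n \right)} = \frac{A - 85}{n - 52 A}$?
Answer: $- \frac{3}{25433515} \approx -1.1795 \cdot 10^{-7}$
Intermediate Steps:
$O{\left(A,n \right)} = - \frac{-85 + A}{2 \left(n - 52 A\right)}$ ($O{\left(A,n \right)} = - \frac{\left(A - 85\right) \frac{1}{n - 52 A}}{2} = - \frac{\left(-85 + A\right) \frac{1}{n - 52 A}}{2} = - \frac{\frac{1}{n - 52 A} \left(-85 + A\right)}{2} = - \frac{-85 + A}{2 \left(n - 52 A\right)}$)
$\frac{O{\left(d,-240 \right)}}{-46667} = \frac{\frac{1}{2} \frac{1}{\left(-1\right) \left(-240\right) + 52 \cdot 205} \left(-85 + 205\right)}{-46667} = \frac{1}{2} \frac{1}{240 + 10660} \cdot 120 \left(- \frac{1}{46667}\right) = \frac{1}{2} \cdot \frac{1}{10900} \cdot 120 \left(- \frac{1}{46667}\right) = \frac{3}{545} \left(- \frac{1}{46667}\right) = - \frac{3}{25433515}$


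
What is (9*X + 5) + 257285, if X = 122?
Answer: 258388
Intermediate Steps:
(9*X + 5) + 257285 = (9*122 + 5) + 257285 = (1098 + 5) + 257285 = 1103 + 257285 = 258388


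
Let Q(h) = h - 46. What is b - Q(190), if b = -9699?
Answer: -9843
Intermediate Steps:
Q(h) = -46 + h
b - Q(190) = -9699 - (-46 + 190) = -9699 - 1*144 = -9699 - 144 = -9843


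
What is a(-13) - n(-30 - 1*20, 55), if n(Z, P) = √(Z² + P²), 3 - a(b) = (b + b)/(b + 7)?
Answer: -4/3 - 5*√221 ≈ -75.664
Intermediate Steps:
a(b) = 3 - 2*b/(7 + b) (a(b) = 3 - (b + b)/(b + 7) = 3 - 2*b/(7 + b))
n(Z, P) = √(P² + Z²)
a(-13) - n(-30 - 1*20, 55) = (21 - 13)/(7 - 13) - √(55² + (-30 - 1*20)²) = 8/(-6) - √(3025 + (-30 - 20)²) = -⅙*8 - √(3025 + (-50)²) = -4/3 - √(3025 + 2500) = -4/3 - √5525 = -4/3 - 5*√221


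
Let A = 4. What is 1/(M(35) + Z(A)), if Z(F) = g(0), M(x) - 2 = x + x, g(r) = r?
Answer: 1/72 ≈ 0.013889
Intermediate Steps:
M(x) = 2 + 2*x (M(x) = 2 + (x + x) = 2 + 2*x)
Z(F) = 0
1/(M(35) + Z(A)) = 1/((2 + 2*35) + 0) = 1/((2 + 70) + 0) = 1/(72 + 0) = 1/72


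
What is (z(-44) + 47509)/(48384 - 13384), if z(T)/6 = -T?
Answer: 47773/35000 ≈ 1.3649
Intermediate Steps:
z(T) = -6*T (z(T) = 6*(-T) = -6*T)
(z(-44) + 47509)/(48384 - 13384) = (-6*(-44) + 47509)/(48384 - 13384) = (264 + 47509)/35000 = 47773*(1/35000) = 47773/35000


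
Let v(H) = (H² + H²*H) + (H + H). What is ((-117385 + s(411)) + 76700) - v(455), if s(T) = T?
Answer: -94444584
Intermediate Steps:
v(H) = H² + H³ + 2*H (v(H) = (H² + H³) + 2*H = H² + H³ + 2*H)
((-117385 + s(411)) + 76700) - v(455) = ((-117385 + 411) + 76700) - 455*(2 + 455 + 455²) = (-116974 + 76700) - 455*(2 + 455 + 207025) = -40274 - 455*207482 = -40274 - 1*94404310 = -40274 - 94404310 = -94444584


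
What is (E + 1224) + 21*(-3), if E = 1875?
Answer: 3036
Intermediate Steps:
(E + 1224) + 21*(-3) = (1875 + 1224) + 21*(-3) = 3099 - 63 = 3036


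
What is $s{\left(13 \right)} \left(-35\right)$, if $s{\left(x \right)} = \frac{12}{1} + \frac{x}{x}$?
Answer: $-455$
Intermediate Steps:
$s{\left(x \right)} = 13$ ($s{\left(x \right)} = 12 \cdot 1 + 1 = 12 + 1 = 13$)
$s{\left(13 \right)} \left(-35\right) = 13 \left(-35\right) = -455$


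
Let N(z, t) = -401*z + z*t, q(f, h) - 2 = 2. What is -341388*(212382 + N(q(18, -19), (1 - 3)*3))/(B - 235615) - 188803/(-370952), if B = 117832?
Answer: 2965511733557917/4854648824 ≈ 6.1086e+5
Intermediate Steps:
q(f, h) = 4 (q(f, h) = 2 + 2 = 4)
N(z, t) = -401*z + t*z
-341388*(212382 + N(q(18, -19), (1 - 3)*3))/(B - 235615) - 188803/(-370952) = -341388*(212382 + 4*(-401 + (1 - 3)*3))/(117832 - 235615) - 188803/(-370952) = -(-350264088/569 - 151728*(-401 - 2*3)/13087) - 188803*(-1/370952) = -(-350264088/569 - 151728*(-401 - 6)/13087) + 188803/370952 = -341388/((-117783/(212382 + 4*(-407)))) + 188803/370952 = -341388/((-117783/(212382 - 1628))) + 188803/370952 = -341388/((-117783/210754)) + 188803/370952 = -341388/((-117783*1/210754)) + 188803/370952 = -341388/(-117783/210754) + 188803/370952 = -341388*(-210754/117783) + 188803/370952 = 7994320728/13087 + 188803/370952 = 2965511733557917/4854648824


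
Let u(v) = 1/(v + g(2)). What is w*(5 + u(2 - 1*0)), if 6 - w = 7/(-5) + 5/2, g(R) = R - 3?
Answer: 147/5 ≈ 29.400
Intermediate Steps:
g(R) = -3 + R
w = 49/10 (w = 6 - (7/(-5) + 5/2) = 6 - (7*(-⅕) + 5*(½)) = 6 - (-7/5 + 5/2) = 6 - 1*11/10 = 6 - 11/10 = 49/10 ≈ 4.9000)
u(v) = 1/(-1 + v) (u(v) = 1/(v + (-3 + 2)) = 1/(v - 1) = 1/(-1 + v))
w*(5 + u(2 - 1*0)) = 49*(5 + 1/(-1 + (2 - 1*0)))/10 = 49*(5 + 1/(-1 + (2 + 0)))/10 = 49*(5 + 1/(-1 + 2))/10 = 49*(5 + 1/1)/10 = 49*(5 + 1)/10 = (49/10)*6 = 147/5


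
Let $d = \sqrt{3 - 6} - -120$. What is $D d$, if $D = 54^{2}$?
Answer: $349920 + 2916 i \sqrt{3} \approx 3.4992 \cdot 10^{5} + 5050.7 i$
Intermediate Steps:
$D = 2916$
$d = 120 + i \sqrt{3}$ ($d = \sqrt{-3} + 120 = i \sqrt{3} + 120 = 120 + i \sqrt{3} \approx 120.0 + 1.732 i$)
$D d = 2916 \left(120 + i \sqrt{3}\right) = 349920 + 2916 i \sqrt{3}$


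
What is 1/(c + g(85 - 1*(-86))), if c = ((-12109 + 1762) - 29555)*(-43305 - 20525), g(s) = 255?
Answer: 1/2546944915 ≈ 3.9263e-10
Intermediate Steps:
c = 2546944660 (c = (-10347 - 29555)*(-63830) = -39902*(-63830) = 2546944660)
1/(c + g(85 - 1*(-86))) = 1/(2546944660 + 255) = 1/2546944915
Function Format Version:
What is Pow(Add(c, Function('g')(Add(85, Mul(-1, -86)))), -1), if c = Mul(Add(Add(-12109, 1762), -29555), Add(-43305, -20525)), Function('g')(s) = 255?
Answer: Rational(1, 2546944915) ≈ 3.9263e-10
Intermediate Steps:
c = 2546944660 (c = Mul(Add(-10347, -29555), -63830) = Mul(-39902, -63830) = 2546944660)
Pow(Add(c, Function('g')(Add(85, Mul(-1, -86)))), -1) = Pow(Add(2546944660, 255), -1) = Pow(2546944915, -1) = Rational(1, 2546944915)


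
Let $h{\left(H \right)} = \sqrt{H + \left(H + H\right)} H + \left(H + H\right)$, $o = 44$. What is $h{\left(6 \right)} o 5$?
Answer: $2640 + 3960 \sqrt{2} \approx 8240.3$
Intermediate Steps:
$h{\left(H \right)} = 2 H + \sqrt{3} H^{\frac{3}{2}}$ ($h{\left(H \right)} = \sqrt{H + 2 H} H + 2 H = \sqrt{3 H} H + 2 H = \sqrt{3} \sqrt{H} H + 2 H = \sqrt{3} H^{\frac{3}{2}} + 2 H = 2 H + \sqrt{3} H^{\frac{3}{2}}$)
$h{\left(6 \right)} o 5 = \left(2 \cdot 6 + \sqrt{3} \cdot 6^{\frac{3}{2}}\right) 44 \cdot 5 = \left(12 + \sqrt{3} \cdot 6 \sqrt{6}\right) 44 \cdot 5 = \left(12 + 18 \sqrt{2}\right) 44 \cdot 5 = \left(528 + 792 \sqrt{2}\right) 5 = 2640 + 3960 \sqrt{2}$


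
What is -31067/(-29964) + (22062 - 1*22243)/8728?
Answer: 66432323/65381448 ≈ 1.0161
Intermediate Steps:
-31067/(-29964) + (22062 - 1*22243)/8728 = -31067*(-1/29964) + (22062 - 22243)*(1/8728) = 31067/29964 - 181*1/8728 = 31067/29964 - 181/8728 = 66432323/65381448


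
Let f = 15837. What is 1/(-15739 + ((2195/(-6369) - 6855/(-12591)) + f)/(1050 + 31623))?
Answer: -291123977463/4581859168181560 ≈ -6.3538e-5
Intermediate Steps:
1/(-15739 + ((2195/(-6369) - 6855/(-12591)) + f)/(1050 + 31623)) = 1/(-15739 + ((2195/(-6369) - 6855/(-12591)) + 15837)/(1050 + 31623)) = 1/(-15739 + ((2195*(-1/6369) - 6855*(-1/12591)) + 15837)/32673) = 1/(-15739 + ((-2195/6369 + 2285/4197) + 15837)*(1/32673)) = 1/(-15739 + (1780250/8910231 + 15837)*(1/32673)) = 1/(-15739 + (141113108597/8910231)*(1/32673)) = 1/(-15739 + 141113108597/291123977463) = 1/(-4581859168181560/291123977463) = -291123977463/4581859168181560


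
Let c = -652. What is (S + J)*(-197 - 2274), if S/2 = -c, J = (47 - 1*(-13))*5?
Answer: -3963484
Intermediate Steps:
J = 300 (J = (47 + 13)*5 = 60*5 = 300)
S = 1304 (S = 2*(-1*(-652)) = 2*652 = 1304)
(S + J)*(-197 - 2274) = (1304 + 300)*(-197 - 2274) = 1604*(-2471) = -3963484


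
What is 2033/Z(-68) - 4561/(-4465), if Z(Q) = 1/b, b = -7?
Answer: -63536854/4465 ≈ -14230.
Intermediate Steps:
Z(Q) = -⅐ (Z(Q) = 1/(-7) = -⅐)
2033/Z(-68) - 4561/(-4465) = 2033/(-⅐) - 4561/(-4465) = 2033*(-7) - 4561*(-1/4465) = -14231 + 4561/4465 = -63536854/4465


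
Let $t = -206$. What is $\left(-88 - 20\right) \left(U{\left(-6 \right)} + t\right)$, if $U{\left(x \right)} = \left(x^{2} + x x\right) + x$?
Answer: $15120$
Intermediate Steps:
$U{\left(x \right)} = x + 2 x^{2}$ ($U{\left(x \right)} = \left(x^{2} + x^{2}\right) + x = 2 x^{2} + x = x + 2 x^{2}$)
$\left(-88 - 20\right) \left(U{\left(-6 \right)} + t\right) = \left(-88 - 20\right) \left(- 6 \left(1 + 2 \left(-6\right)\right) - 206\right) = - 108 \left(- 6 \left(1 - 12\right) - 206\right) = - 108 \left(\left(-6\right) \left(-11\right) - 206\right) = - 108 \left(66 - 206\right) = \left(-108\right) \left(-140\right) = 15120$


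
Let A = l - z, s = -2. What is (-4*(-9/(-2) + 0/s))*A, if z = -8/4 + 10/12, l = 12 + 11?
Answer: -435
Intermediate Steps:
l = 23
z = -7/6 (z = -8*¼ + 10*(1/12) = -2 + ⅚ = -7/6 ≈ -1.1667)
A = 145/6 (A = 23 - 1*(-7/6) = 23 + 7/6 = 145/6 ≈ 24.167)
(-4*(-9/(-2) + 0/s))*A = -4*(-9/(-2) + 0/(-2))*(145/6) = -4*(-9*(-½) + 0*(-½))*(145/6) = -4*(9/2 + 0)*(145/6) = -4*9/2*(145/6) = -18*145/6 = -435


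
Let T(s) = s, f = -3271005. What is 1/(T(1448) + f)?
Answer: -1/3269557 ≈ -3.0585e-7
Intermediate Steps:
1/(T(1448) + f) = 1/(1448 - 3271005) = 1/(-3269557) = -1/3269557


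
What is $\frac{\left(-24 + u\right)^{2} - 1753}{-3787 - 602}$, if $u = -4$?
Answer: $\frac{17}{77} \approx 0.22078$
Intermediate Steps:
$\frac{\left(-24 + u\right)^{2} - 1753}{-3787 - 602} = \frac{\left(-24 - 4\right)^{2} - 1753}{-3787 - 602} = \frac{\left(-28\right)^{2} - 1753}{-4389} = \left(784 - 1753\right) \left(- \frac{1}{4389}\right) = \left(-969\right) \left(- \frac{1}{4389}\right) = \frac{17}{77}$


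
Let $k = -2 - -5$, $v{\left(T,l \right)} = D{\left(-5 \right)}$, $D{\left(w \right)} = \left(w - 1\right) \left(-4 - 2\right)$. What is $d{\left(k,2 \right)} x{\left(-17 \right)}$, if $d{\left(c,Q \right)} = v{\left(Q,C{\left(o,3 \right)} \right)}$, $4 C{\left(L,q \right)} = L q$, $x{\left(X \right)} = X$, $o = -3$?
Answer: $-612$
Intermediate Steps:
$D{\left(w \right)} = 6 - 6 w$ ($D{\left(w \right)} = \left(-1 + w\right) \left(-6\right) = 6 - 6 w$)
$C{\left(L,q \right)} = \frac{L q}{4}$
$v{\left(T,l \right)} = 36$ ($v{\left(T,l \right)} = 6 - -30 = 6 + 30 = 36$)
$k = 3$ ($k = -2 + 5 = 3$)
$d{\left(c,Q \right)} = 36$
$d{\left(k,2 \right)} x{\left(-17 \right)} = 36 \left(-17\right) = -612$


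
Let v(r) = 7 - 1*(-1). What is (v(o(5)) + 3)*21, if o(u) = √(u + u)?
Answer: 231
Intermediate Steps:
o(u) = √2*√u (o(u) = √(2*u) = √2*√u)
v(r) = 8 (v(r) = 7 + 1 = 8)
(v(o(5)) + 3)*21 = (8 + 3)*21 = 11*21 = 231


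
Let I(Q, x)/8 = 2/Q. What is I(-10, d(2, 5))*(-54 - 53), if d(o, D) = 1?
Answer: 856/5 ≈ 171.20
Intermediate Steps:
I(Q, x) = 16/Q (I(Q, x) = 8*(2/Q) = 16/Q)
I(-10, d(2, 5))*(-54 - 53) = (16/(-10))*(-54 - 53) = (16*(-1/10))*(-107) = -8/5*(-107) = 856/5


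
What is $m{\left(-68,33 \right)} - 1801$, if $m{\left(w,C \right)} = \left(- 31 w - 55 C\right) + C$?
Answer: $-1475$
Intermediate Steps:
$m{\left(w,C \right)} = - 54 C - 31 w$ ($m{\left(w,C \right)} = \left(- 55 C - 31 w\right) + C = - 54 C - 31 w$)
$m{\left(-68,33 \right)} - 1801 = \left(\left(-54\right) 33 - -2108\right) - 1801 = \left(-1782 + 2108\right) - 1801 = 326 - 1801 = -1475$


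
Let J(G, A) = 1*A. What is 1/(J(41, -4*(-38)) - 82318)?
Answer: -1/82166 ≈ -1.2170e-5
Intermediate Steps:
J(G, A) = A
1/(J(41, -4*(-38)) - 82318) = 1/(-4*(-38) - 82318) = 1/(152 - 82318) = 1/(-82166) = -1/82166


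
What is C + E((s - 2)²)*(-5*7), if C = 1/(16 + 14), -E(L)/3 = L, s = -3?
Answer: 78751/30 ≈ 2625.0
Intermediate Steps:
E(L) = -3*L
C = 1/30 ≈ 0.033333
C + E((s - 2)²)*(-5*7) = 1/30 + (-3*(-3 - 2)²)*(-5*7) = 1/30 - 3*(-5)²*(-35) = 1/30 - 3*25*(-35) = 1/30 - 75*(-35) = 1/30 + 2625 = 78751/30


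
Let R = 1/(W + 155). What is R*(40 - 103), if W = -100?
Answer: -63/55 ≈ -1.1455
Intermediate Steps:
R = 1/55 (R = 1/(-100 + 155) = 1/55 ≈ 0.018182)
R*(40 - 103) = (40 - 103)/55 = (1/55)*(-63) = -63/55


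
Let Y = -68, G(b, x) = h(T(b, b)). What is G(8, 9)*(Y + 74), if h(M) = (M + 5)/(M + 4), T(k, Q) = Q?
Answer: 13/2 ≈ 6.5000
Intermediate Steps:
h(M) = (5 + M)/(4 + M)
G(b, x) = (5 + b)/(4 + b)
G(8, 9)*(Y + 74) = ((5 + 8)/(4 + 8))*(-68 + 74) = (13/12)*6 = 13/2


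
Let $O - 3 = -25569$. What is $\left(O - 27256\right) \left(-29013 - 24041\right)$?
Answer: $2802418388$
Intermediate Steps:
$O = -25566$ ($O = 3 - 25569 = -25566$)
$\left(O - 27256\right) \left(-29013 - 24041\right) = \left(-25566 - 27256\right) \left(-29013 - 24041\right) = \left(-52822\right) \left(-53054\right) = 2802418388$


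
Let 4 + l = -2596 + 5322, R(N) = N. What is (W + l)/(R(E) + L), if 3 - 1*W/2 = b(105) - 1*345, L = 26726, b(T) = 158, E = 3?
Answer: 3102/26729 ≈ 0.11605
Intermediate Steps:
l = 2722 (l = -4 + (-2596 + 5322) = -4 + 2726 = 2722)
W = 380 (W = 6 - 2*(158 - 1*345) = 6 - 2*(158 - 345) = 6 - 2*(-187) = 6 + 374 = 380)
(W + l)/(R(E) + L) = (380 + 2722)/(3 + 26726) = 3102/26729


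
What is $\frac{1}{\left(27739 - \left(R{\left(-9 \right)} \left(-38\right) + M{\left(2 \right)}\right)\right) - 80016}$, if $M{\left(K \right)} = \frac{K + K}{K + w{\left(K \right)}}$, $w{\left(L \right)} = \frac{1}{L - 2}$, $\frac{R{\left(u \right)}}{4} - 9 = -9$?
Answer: $- \frac{1}{52277} \approx -1.9129 \cdot 10^{-5}$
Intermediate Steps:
$R{\left(u \right)} = 0$ ($R{\left(u \right)} = 36 + 4 \left(-9\right) = 36 - 36 = 0$)
$w{\left(L \right)} = \frac{1}{-2 + L}$
$M{\left(K \right)} = \frac{2 K}{K + \frac{1}{-2 + K}}$ ($M{\left(K \right)} = \frac{K + K}{K + \frac{1}{-2 + K}} = \frac{2 K}{K + \frac{1}{-2 + K}}$)
$\frac{1}{\left(27739 - \left(R{\left(-9 \right)} \left(-38\right) + M{\left(2 \right)}\right)\right) - 80016} = \frac{1}{\left(27739 - \left(0 \left(-38\right) + 2 \cdot 2 \frac{1}{1 + 2 \left(-2 + 2\right)} \left(-2 + 2\right)\right)\right) - 80016} = \frac{1}{\left(27739 - \left(0 + 2 \cdot 2 \frac{1}{1 + 2 \cdot 0} \cdot 0\right)\right) - 80016} = \frac{1}{\left(27739 - \left(0 + 2 \cdot 2 \frac{1}{1 + 0} \cdot 0\right)\right) - 80016} = \frac{1}{\left(27739 - \left(0 + 2 \cdot 2 \cdot 1^{-1} \cdot 0\right)\right) - 80016} = \frac{1}{\left(27739 - \left(0 + 2 \cdot 2 \cdot 1 \cdot 0\right)\right) - 80016} = \frac{1}{\left(27739 - \left(0 + 0\right)\right) - 80016} = \frac{1}{\left(27739 - 0\right) - 80016} = \frac{1}{\left(27739 + 0\right) - 80016} = \frac{1}{27739 - 80016} = \frac{1}{-52277} = - \frac{1}{52277}$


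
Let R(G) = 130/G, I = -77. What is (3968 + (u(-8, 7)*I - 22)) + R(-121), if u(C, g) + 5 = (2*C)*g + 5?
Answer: 1520840/121 ≈ 12569.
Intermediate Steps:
u(C, g) = 2*C*g (u(C, g) = -5 + ((2*C)*g + 5) = -5 + (2*C*g + 5) = -5 + (5 + 2*C*g) = 2*C*g)
(3968 + (u(-8, 7)*I - 22)) + R(-121) = (3968 + ((2*(-8)*7)*(-77) - 22)) + 130/(-121) = (3968 + (-112*(-77) - 22)) + 130*(-1/121) = (3968 + (8624 - 22)) - 130/121 = (3968 + 8602) - 130/121 = 12570 - 130/121 = 1520840/121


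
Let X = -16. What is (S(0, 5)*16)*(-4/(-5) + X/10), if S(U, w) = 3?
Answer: -192/5 ≈ -38.400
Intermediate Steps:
(S(0, 5)*16)*(-4/(-5) + X/10) = (3*16)*(-4/(-5) - 16/10) = 48*(-4*(-⅕) - 16*⅒) = 48*(⅘ - 8/5) = 48*(-⅘) = -192/5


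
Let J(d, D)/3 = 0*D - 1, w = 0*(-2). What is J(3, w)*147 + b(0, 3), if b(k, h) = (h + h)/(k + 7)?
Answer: -3081/7 ≈ -440.14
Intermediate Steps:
b(k, h) = 2*h/(7 + k) (b(k, h) = (2*h)/(7 + k) = 2*h/(7 + k))
w = 0
J(d, D) = -3 (J(d, D) = 3*(0*D - 1) = 3*(0 - 1) = 3*(-1) = -3)
J(3, w)*147 + b(0, 3) = -3*147 + 2*3/(7 + 0) = -441 + 2*3/7 = -441 + 2*3*(⅐) = -441 + 6/7 = -3081/7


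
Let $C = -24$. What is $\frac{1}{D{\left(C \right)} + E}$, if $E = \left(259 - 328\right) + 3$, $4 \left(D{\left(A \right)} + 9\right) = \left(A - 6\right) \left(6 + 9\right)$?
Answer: $- \frac{2}{375} \approx -0.0053333$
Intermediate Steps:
$D{\left(A \right)} = - \frac{63}{2} + \frac{15 A}{4}$ ($D{\left(A \right)} = -9 + \frac{\left(A - 6\right) \left(6 + 9\right)}{4} = -9 + \frac{\left(-6 + A\right) 15}{4} = -9 + \frac{-90 + 15 A}{4} = -9 + \left(- \frac{45}{2} + \frac{15 A}{4}\right) = - \frac{63}{2} + \frac{15 A}{4}$)
$E = -66$ ($E = -69 + 3 = -66$)
$\frac{1}{D{\left(C \right)} + E} = \frac{1}{\left(- \frac{63}{2} + \frac{15}{4} \left(-24\right)\right) - 66} = \frac{1}{\left(- \frac{63}{2} - 90\right) - 66} = \frac{1}{- \frac{243}{2} - 66} = \frac{1}{- \frac{375}{2}} = - \frac{2}{375}$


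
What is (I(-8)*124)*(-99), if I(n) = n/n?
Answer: -12276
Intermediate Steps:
I(n) = 1
(I(-8)*124)*(-99) = (1*124)*(-99) = 124*(-99) = -12276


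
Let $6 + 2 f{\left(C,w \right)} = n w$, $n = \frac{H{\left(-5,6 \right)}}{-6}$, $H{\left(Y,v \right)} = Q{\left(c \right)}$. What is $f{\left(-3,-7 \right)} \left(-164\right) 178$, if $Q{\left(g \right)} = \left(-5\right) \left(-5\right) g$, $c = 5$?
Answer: $- \frac{6123022}{3} \approx -2.041 \cdot 10^{6}$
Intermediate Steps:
$Q{\left(g \right)} = 25 g$
$H{\left(Y,v \right)} = 125$ ($H{\left(Y,v \right)} = 25 \cdot 5 = 125$)
$n = - \frac{125}{6}$ ($n = \frac{125}{-6} = 125 \left(- \frac{1}{6}\right) = - \frac{125}{6} \approx -20.833$)
$f{\left(C,w \right)} = -3 - \frac{125 w}{12}$ ($f{\left(C,w \right)} = -3 + \frac{\left(- \frac{125}{6}\right) w}{2} = -3 - \frac{125 w}{12}$)
$f{\left(-3,-7 \right)} \left(-164\right) 178 = \left(-3 - - \frac{875}{12}\right) \left(-164\right) 178 = \left(-3 + \frac{875}{12}\right) \left(-164\right) 178 = \frac{839}{12} \left(-164\right) 178 = \left(- \frac{34399}{3}\right) 178 = - \frac{6123022}{3}$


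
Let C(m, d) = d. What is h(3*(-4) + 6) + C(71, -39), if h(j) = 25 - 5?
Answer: -19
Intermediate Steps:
h(j) = 20
h(3*(-4) + 6) + C(71, -39) = 20 - 39 = -19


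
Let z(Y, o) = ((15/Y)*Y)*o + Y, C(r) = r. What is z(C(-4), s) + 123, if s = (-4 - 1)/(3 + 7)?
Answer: 223/2 ≈ 111.50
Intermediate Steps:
s = -½ (s = -5/10 = -5*⅒ = -½ ≈ -0.50000)
z(Y, o) = Y + 15*o (z(Y, o) = 15*o + Y = Y + 15*o)
z(C(-4), s) + 123 = (-4 + 15*(-½)) + 123 = (-4 - 15/2) + 123 = -23/2 + 123 = 223/2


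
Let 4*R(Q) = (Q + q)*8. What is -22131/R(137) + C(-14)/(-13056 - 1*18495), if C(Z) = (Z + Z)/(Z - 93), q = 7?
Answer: -8301479159/108030624 ≈ -76.844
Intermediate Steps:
R(Q) = 14 + 2*Q (R(Q) = ((Q + 7)*8)/4 = ((7 + Q)*8)/4 = (56 + 8*Q)/4 = 14 + 2*Q)
C(Z) = 2*Z/(-93 + Z) (C(Z) = (2*Z)/(-93 + Z) = 2*Z/(-93 + Z))
-22131/R(137) + C(-14)/(-13056 - 1*18495) = -22131/(14 + 2*137) + (2*(-14)/(-93 - 14))/(-13056 - 1*18495) = -22131/(14 + 274) + (2*(-14)/(-107))/(-13056 - 18495) = -22131/288 + (2*(-14)*(-1/107))/(-31551) = -22131*1/288 + (28/107)*(-1/31551) = -2459/32 - 28/3375957 = -8301479159/108030624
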